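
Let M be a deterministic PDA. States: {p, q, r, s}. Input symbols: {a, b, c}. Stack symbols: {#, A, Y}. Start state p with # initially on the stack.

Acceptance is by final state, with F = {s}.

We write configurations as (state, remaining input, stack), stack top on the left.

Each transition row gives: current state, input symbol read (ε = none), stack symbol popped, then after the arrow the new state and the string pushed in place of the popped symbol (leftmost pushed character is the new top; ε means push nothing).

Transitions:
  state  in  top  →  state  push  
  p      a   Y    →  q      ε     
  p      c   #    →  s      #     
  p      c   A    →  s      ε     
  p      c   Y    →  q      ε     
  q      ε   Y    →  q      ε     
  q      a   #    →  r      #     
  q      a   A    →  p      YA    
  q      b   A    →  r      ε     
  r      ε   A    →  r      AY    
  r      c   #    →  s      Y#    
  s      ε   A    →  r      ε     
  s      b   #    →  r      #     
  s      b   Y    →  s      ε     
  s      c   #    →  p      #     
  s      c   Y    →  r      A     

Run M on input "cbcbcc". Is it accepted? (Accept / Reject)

(p, cbcbcc, #)
  read c, top #: go to s, push # → (s, bcbcc, #)
  read b, top #: go to r, push # → (r, cbcc, #)
  read c, top #: go to s, push Y# → (s, bcc, Y#)
  read b, top Y: go to s, push ε → (s, cc, #)
  read c, top #: go to p, push # → (p, c, #)
  read c, top #: go to s, push # → (s, ε, #)
All input consumed; state s ∈ F.

Accept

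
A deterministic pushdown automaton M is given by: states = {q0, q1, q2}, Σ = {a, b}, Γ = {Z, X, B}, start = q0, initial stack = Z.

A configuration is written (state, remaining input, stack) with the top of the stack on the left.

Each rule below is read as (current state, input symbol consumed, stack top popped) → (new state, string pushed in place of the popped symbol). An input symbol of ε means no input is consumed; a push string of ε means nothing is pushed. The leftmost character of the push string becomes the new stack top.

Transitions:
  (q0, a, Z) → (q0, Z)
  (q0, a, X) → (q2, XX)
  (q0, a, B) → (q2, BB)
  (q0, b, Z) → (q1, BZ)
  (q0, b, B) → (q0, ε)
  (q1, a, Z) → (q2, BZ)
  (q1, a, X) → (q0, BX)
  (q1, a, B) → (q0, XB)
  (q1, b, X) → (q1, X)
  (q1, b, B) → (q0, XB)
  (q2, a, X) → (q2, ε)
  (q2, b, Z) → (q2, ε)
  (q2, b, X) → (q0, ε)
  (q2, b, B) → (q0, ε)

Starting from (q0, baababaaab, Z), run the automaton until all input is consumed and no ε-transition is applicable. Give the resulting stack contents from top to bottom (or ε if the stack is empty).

(q0, baababaaab, Z)
  read b, top Z: go to q1, push BZ → (q1, aababaaab, BZ)
  read a, top B: go to q0, push XB → (q0, ababaaab, XBZ)
  read a, top X: go to q2, push XX → (q2, babaaab, XXBZ)
  read b, top X: go to q0, push ε → (q0, abaaab, XBZ)
  read a, top X: go to q2, push XX → (q2, baaab, XXBZ)
  read b, top X: go to q0, push ε → (q0, aaab, XBZ)
  read a, top X: go to q2, push XX → (q2, aab, XXBZ)
  read a, top X: go to q2, push ε → (q2, ab, XBZ)
  read a, top X: go to q2, push ε → (q2, b, BZ)
  read b, top B: go to q0, push ε → (q0, ε, Z)
All input consumed in state q0 with stack Z.

Z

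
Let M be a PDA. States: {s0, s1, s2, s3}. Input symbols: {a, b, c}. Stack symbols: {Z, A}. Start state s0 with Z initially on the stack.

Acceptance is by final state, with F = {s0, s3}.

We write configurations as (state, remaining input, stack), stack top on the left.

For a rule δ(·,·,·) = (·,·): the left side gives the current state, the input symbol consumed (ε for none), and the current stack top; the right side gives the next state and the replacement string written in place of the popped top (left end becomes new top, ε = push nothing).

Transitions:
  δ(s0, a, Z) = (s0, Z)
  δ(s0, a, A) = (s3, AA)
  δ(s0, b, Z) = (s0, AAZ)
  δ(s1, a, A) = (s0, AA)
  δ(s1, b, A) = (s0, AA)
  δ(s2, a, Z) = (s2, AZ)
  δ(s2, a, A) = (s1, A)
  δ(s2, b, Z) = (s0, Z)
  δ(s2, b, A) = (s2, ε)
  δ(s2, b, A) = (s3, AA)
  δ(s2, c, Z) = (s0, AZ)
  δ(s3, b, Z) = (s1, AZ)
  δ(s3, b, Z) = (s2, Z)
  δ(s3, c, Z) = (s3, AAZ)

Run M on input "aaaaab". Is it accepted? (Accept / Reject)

One accepting computation: (s0, aaaaab, Z) ⊢ (s0, aaaab, Z) ⊢ (s0, aaab, Z) ⊢ (s0, aab, Z) ⊢ (s0, ab, Z) ⊢ (s0, b, Z) ⊢ (s0, ε, AAZ)
All input consumed and state s0 ∈ F.

Accept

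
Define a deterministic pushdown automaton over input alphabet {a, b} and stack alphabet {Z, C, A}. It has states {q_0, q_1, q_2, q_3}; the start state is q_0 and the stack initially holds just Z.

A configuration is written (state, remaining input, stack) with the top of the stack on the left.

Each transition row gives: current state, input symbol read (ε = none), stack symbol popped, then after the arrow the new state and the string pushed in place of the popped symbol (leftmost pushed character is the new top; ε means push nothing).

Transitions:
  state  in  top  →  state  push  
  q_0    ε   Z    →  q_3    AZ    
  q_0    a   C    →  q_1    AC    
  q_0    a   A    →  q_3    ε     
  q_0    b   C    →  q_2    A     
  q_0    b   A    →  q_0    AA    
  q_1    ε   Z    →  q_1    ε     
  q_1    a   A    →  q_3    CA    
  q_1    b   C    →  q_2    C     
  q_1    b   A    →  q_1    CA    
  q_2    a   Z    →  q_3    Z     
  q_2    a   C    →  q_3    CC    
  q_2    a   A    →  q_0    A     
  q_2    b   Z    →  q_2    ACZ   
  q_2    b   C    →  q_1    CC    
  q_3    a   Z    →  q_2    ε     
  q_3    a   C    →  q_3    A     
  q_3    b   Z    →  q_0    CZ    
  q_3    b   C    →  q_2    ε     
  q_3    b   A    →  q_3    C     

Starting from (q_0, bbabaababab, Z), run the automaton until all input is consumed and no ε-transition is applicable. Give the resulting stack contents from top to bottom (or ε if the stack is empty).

CCZ

(q_0, bbabaababab, Z) ⊢ (q_3, bbabaababab, AZ) ⊢ (q_3, babaababab, CZ) ⊢ (q_2, abaababab, Z) ⊢ (q_3, baababab, Z) ⊢ (q_0, aababab, CZ) ⊢ (q_1, ababab, ACZ) ⊢ (q_3, babab, CACZ) ⊢ (q_2, abab, ACZ) ⊢ (q_0, bab, ACZ) ⊢ (q_0, ab, AACZ) ⊢ (q_3, b, ACZ) ⊢ (q_3, ε, CCZ)
All input consumed in state q_3 with stack CCZ.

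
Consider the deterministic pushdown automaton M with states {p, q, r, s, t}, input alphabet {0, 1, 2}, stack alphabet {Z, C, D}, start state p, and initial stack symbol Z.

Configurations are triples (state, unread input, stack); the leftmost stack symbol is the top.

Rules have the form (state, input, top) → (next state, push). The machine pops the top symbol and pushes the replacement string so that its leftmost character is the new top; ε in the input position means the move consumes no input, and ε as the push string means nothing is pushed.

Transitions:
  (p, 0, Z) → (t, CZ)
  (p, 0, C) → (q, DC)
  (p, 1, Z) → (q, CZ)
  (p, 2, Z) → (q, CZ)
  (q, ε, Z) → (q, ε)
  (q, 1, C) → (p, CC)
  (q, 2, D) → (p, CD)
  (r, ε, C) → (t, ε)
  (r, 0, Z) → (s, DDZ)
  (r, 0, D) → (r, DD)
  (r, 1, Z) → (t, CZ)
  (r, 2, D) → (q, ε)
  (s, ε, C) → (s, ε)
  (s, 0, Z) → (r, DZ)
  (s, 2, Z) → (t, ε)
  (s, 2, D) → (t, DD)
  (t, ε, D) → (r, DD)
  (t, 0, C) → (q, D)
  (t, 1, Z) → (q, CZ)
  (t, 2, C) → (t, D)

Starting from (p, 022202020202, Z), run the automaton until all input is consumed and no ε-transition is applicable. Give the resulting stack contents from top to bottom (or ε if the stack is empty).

CDCDCDCDCDZ

(p, 022202020202, Z)
  read 0, top Z: go to t, push CZ → (t, 22202020202, CZ)
  read 2, top C: go to t, push D → (t, 2202020202, DZ)
  ε-move, top D: go to r, push DD → (r, 2202020202, DDZ)
  read 2, top D: go to q, push ε → (q, 202020202, DZ)
  read 2, top D: go to p, push CD → (p, 02020202, CDZ)
  read 0, top C: go to q, push DC → (q, 2020202, DCDZ)
  read 2, top D: go to p, push CD → (p, 020202, CDCDZ)
  read 0, top C: go to q, push DC → (q, 20202, DCDCDZ)
  read 2, top D: go to p, push CD → (p, 0202, CDCDCDZ)
  read 0, top C: go to q, push DC → (q, 202, DCDCDCDZ)
  read 2, top D: go to p, push CD → (p, 02, CDCDCDCDZ)
  read 0, top C: go to q, push DC → (q, 2, DCDCDCDCDZ)
  read 2, top D: go to p, push CD → (p, ε, CDCDCDCDCDZ)
All input consumed in state p with stack CDCDCDCDCDZ.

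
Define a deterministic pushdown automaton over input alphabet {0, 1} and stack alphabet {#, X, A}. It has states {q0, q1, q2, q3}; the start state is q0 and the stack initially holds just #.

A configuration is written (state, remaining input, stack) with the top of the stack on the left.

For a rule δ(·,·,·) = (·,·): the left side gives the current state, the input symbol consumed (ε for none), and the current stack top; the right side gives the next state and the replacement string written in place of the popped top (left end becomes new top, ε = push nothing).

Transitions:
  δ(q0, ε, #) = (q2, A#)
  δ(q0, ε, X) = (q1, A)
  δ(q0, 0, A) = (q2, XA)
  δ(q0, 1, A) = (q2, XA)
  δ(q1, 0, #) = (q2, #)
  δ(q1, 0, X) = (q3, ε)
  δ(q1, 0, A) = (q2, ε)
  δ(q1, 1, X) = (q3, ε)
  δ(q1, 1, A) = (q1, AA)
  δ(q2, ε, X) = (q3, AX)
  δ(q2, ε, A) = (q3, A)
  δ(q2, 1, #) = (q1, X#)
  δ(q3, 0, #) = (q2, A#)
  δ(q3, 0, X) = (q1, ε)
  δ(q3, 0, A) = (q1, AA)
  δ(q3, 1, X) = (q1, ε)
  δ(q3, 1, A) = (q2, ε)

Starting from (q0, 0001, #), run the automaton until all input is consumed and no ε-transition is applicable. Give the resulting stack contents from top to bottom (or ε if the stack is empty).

AAA#

(q0, 0001, #)
  ε-move, top #: go to q2, push A# → (q2, 0001, A#)
  ε-move, top A: go to q3, push A → (q3, 0001, A#)
  read 0, top A: go to q1, push AA → (q1, 001, AA#)
  read 0, top A: go to q2, push ε → (q2, 01, A#)
  ε-move, top A: go to q3, push A → (q3, 01, A#)
  read 0, top A: go to q1, push AA → (q1, 1, AA#)
  read 1, top A: go to q1, push AA → (q1, ε, AAA#)
All input consumed in state q1 with stack AAA#.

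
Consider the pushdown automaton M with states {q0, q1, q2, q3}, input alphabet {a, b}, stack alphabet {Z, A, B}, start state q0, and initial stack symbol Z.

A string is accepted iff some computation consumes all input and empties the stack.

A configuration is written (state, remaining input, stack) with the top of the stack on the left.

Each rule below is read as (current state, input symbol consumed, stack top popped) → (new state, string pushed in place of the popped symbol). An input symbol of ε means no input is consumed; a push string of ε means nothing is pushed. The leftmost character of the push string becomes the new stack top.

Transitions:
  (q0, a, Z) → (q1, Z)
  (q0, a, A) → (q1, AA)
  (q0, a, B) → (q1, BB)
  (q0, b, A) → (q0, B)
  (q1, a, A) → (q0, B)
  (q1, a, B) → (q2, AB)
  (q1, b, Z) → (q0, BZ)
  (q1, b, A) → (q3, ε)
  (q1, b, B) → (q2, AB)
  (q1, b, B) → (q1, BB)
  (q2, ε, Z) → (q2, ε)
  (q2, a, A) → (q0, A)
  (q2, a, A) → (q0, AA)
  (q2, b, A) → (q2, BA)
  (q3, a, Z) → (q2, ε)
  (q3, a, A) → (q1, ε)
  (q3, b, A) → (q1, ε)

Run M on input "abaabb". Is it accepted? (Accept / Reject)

No computation consumes all input and empties the stack.

Reject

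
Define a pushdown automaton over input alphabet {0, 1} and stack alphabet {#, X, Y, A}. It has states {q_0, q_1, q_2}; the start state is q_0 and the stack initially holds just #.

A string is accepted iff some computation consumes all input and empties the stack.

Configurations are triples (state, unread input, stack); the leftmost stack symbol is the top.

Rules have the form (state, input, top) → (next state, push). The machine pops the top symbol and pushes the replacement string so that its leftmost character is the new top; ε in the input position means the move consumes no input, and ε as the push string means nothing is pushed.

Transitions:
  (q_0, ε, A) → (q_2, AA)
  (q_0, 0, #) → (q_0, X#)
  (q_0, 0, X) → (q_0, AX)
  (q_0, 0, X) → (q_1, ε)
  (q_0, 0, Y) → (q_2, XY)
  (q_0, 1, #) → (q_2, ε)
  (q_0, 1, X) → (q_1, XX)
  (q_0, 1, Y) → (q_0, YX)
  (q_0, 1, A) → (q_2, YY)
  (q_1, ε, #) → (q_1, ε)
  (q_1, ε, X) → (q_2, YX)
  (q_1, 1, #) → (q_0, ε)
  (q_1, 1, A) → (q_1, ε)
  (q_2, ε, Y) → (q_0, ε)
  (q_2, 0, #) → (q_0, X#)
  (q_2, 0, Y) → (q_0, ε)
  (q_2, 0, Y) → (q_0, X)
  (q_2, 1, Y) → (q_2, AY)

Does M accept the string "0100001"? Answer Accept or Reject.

One accepting computation: (q_0, 0100001, #) ⊢ (q_0, 100001, X#) ⊢ (q_1, 00001, XX#) ⊢ (q_2, 00001, YXX#) ⊢ (q_0, 0001, XX#) ⊢ (q_1, 001, X#) ⊢ (q_2, 001, YX#) ⊢ (q_0, 01, X#) ⊢ (q_1, 1, #) ⊢ (q_0, ε, ε)
All input consumed and the stack is empty.

Accept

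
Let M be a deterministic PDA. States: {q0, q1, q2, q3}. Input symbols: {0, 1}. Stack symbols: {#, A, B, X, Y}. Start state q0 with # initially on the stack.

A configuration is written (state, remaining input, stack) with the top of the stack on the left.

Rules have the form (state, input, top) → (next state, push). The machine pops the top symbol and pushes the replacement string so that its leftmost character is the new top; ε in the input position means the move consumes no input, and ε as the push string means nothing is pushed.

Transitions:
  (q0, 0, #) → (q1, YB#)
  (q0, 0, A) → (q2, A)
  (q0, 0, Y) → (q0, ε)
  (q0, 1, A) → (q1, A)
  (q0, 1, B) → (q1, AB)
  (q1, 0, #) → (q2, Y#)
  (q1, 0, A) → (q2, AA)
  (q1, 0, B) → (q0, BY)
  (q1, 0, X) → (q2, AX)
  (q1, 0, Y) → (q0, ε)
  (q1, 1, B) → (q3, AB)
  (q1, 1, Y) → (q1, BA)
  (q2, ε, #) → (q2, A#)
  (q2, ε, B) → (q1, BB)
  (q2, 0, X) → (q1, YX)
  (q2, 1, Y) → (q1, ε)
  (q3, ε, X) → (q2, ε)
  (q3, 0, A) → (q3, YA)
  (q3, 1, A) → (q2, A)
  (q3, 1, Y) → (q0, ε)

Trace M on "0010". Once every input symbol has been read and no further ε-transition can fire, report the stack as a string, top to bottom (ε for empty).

AAB#

(q0, 0010, #) ⊢ (q1, 010, YB#) ⊢ (q0, 10, B#) ⊢ (q1, 0, AB#) ⊢ (q2, ε, AAB#)
All input consumed in state q2 with stack AAB#.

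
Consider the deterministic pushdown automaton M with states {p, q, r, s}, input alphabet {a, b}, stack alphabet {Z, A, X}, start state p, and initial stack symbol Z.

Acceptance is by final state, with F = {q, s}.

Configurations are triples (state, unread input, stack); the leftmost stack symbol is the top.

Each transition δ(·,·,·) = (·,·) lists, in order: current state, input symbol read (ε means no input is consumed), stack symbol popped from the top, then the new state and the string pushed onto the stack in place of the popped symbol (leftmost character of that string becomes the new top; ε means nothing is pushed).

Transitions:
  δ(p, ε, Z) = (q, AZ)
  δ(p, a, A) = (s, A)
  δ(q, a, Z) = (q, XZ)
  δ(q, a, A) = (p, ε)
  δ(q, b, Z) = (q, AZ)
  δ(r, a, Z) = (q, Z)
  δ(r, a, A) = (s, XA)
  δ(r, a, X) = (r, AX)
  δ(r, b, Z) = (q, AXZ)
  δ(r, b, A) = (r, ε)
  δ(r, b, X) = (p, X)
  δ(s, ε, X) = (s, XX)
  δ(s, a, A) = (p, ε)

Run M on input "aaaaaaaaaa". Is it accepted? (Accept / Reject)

Accept

(p, aaaaaaaaaa, Z)
  ε-move, top Z: go to q, push AZ → (q, aaaaaaaaaa, AZ)
  read a, top A: go to p, push ε → (p, aaaaaaaaa, Z)
  ε-move, top Z: go to q, push AZ → (q, aaaaaaaaa, AZ)
  read a, top A: go to p, push ε → (p, aaaaaaaa, Z)
  ε-move, top Z: go to q, push AZ → (q, aaaaaaaa, AZ)
  read a, top A: go to p, push ε → (p, aaaaaaa, Z)
  ε-move, top Z: go to q, push AZ → (q, aaaaaaa, AZ)
  read a, top A: go to p, push ε → (p, aaaaaa, Z)
  ε-move, top Z: go to q, push AZ → (q, aaaaaa, AZ)
  read a, top A: go to p, push ε → (p, aaaaa, Z)
  ε-move, top Z: go to q, push AZ → (q, aaaaa, AZ)
  read a, top A: go to p, push ε → (p, aaaa, Z)
  ε-move, top Z: go to q, push AZ → (q, aaaa, AZ)
  read a, top A: go to p, push ε → (p, aaa, Z)
  ε-move, top Z: go to q, push AZ → (q, aaa, AZ)
  read a, top A: go to p, push ε → (p, aa, Z)
  ε-move, top Z: go to q, push AZ → (q, aa, AZ)
  read a, top A: go to p, push ε → (p, a, Z)
  ε-move, top Z: go to q, push AZ → (q, a, AZ)
  read a, top A: go to p, push ε → (p, ε, Z)
  ε-move, top Z: go to q, push AZ → (q, ε, AZ)
All input consumed; state q ∈ F.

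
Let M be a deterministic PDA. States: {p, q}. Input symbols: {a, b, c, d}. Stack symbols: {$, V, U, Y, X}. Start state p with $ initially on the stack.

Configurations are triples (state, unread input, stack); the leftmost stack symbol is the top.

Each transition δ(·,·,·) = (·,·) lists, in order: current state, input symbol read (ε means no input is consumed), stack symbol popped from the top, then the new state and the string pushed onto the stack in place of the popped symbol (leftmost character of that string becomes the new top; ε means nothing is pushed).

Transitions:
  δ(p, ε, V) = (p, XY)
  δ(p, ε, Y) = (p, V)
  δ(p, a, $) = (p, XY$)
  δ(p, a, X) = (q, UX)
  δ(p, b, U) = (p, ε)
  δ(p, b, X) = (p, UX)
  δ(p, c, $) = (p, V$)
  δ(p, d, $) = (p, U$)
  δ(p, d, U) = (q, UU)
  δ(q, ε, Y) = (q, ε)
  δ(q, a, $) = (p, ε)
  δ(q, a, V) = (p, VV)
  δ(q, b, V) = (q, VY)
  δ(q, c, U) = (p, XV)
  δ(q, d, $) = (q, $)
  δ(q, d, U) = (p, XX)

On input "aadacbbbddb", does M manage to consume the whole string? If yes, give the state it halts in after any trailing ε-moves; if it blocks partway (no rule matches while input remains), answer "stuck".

(p, aadacbbbddb, $)
  read a, top $: go to p, push XY$ → (p, adacbbbddb, XY$)
  read a, top X: go to q, push UX → (q, dacbbbddb, UXY$)
  read d, top U: go to p, push XX → (p, acbbbddb, XXXY$)
  read a, top X: go to q, push UX → (q, cbbbddb, UXXXY$)
  read c, top U: go to p, push XV → (p, bbbddb, XVXXXY$)
  read b, top X: go to p, push UX → (p, bbddb, UXVXXXY$)
  read b, top U: go to p, push ε → (p, bddb, XVXXXY$)
  read b, top X: go to p, push UX → (p, ddb, UXVXXXY$)
  read d, top U: go to q, push UU → (q, db, UUXVXXXY$)
  read d, top U: go to p, push XX → (p, b, XXUXVXXXY$)
  read b, top X: go to p, push UX → (p, ε, UXXUXVXXXY$)
All input consumed; M is in state p.

p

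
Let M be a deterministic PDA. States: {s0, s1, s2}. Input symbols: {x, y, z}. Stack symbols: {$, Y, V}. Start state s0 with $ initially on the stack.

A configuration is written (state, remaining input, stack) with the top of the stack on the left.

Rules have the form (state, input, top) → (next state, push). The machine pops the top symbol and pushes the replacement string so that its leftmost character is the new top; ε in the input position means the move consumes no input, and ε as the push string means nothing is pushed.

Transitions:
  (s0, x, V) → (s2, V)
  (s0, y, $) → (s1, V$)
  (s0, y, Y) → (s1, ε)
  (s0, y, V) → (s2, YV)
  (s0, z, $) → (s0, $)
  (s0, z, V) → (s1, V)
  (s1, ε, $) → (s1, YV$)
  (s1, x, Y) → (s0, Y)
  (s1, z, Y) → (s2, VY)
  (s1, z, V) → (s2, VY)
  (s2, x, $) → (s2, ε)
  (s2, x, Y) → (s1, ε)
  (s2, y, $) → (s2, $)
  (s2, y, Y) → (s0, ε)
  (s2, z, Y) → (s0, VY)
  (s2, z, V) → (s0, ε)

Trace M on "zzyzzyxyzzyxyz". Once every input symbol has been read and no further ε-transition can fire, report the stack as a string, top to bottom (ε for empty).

(s0, zzyzzyxyzzyxyz, $)
  read z, top $: go to s0, push $ → (s0, zyzzyxyzzyxyz, $)
  read z, top $: go to s0, push $ → (s0, yzzyxyzzyxyz, $)
  read y, top $: go to s1, push V$ → (s1, zzyxyzzyxyz, V$)
  read z, top V: go to s2, push VY → (s2, zyxyzzyxyz, VY$)
  read z, top V: go to s0, push ε → (s0, yxyzzyxyz, Y$)
  read y, top Y: go to s1, push ε → (s1, xyzzyxyz, $)
  ε-move, top $: go to s1, push YV$ → (s1, xyzzyxyz, YV$)
  read x, top Y: go to s0, push Y → (s0, yzzyxyz, YV$)
  read y, top Y: go to s1, push ε → (s1, zzyxyz, V$)
  read z, top V: go to s2, push VY → (s2, zyxyz, VY$)
  read z, top V: go to s0, push ε → (s0, yxyz, Y$)
  read y, top Y: go to s1, push ε → (s1, xyz, $)
  ε-move, top $: go to s1, push YV$ → (s1, xyz, YV$)
  read x, top Y: go to s0, push Y → (s0, yz, YV$)
  read y, top Y: go to s1, push ε → (s1, z, V$)
  read z, top V: go to s2, push VY → (s2, ε, VY$)
All input consumed in state s2 with stack VY$.

VY$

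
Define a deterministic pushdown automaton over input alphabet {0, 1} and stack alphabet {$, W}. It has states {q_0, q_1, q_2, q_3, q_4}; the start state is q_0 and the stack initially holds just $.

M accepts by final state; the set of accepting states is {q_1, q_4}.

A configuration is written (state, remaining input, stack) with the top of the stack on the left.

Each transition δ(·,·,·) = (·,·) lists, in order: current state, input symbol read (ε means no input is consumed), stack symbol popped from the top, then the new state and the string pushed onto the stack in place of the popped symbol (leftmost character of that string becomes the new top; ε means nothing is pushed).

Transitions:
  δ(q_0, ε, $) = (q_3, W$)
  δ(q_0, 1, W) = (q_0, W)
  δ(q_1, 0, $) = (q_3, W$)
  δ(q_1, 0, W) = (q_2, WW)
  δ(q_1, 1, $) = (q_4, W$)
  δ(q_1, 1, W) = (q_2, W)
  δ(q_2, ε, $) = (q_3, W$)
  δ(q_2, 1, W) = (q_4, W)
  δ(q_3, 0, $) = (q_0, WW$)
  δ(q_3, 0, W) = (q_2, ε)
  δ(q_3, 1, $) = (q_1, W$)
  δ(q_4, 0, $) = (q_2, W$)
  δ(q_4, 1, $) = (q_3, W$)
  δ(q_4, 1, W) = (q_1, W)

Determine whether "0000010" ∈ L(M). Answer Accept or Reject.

(q_0, 0000010, $)
  ε-move, top $: go to q_3, push W$ → (q_3, 0000010, W$)
  read 0, top W: go to q_2, push ε → (q_2, 000010, $)
  ε-move, top $: go to q_3, push W$ → (q_3, 000010, W$)
  read 0, top W: go to q_2, push ε → (q_2, 00010, $)
  ε-move, top $: go to q_3, push W$ → (q_3, 00010, W$)
  read 0, top W: go to q_2, push ε → (q_2, 0010, $)
  ε-move, top $: go to q_3, push W$ → (q_3, 0010, W$)
  read 0, top W: go to q_2, push ε → (q_2, 010, $)
  ε-move, top $: go to q_3, push W$ → (q_3, 010, W$)
  read 0, top W: go to q_2, push ε → (q_2, 10, $)
  ε-move, top $: go to q_3, push W$ → (q_3, 10, W$)
No transition applies at (q_3, 10, W$); input not fully consumed.

Reject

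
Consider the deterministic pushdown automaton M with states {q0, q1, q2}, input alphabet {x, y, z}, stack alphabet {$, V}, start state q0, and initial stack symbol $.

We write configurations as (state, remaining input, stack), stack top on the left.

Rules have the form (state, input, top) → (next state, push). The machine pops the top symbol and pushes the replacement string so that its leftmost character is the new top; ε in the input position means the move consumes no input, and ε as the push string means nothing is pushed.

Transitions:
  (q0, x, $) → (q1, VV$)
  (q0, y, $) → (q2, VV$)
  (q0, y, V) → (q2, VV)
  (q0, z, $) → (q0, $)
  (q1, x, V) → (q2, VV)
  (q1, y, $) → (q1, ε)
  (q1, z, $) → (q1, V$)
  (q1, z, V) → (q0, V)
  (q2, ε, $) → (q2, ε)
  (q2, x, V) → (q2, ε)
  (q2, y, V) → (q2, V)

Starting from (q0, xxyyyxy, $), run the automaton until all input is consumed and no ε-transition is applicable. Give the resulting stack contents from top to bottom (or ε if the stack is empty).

VV$

(q0, xxyyyxy, $)
  read x, top $: go to q1, push VV$ → (q1, xyyyxy, VV$)
  read x, top V: go to q2, push VV → (q2, yyyxy, VVV$)
  read y, top V: go to q2, push V → (q2, yyxy, VVV$)
  read y, top V: go to q2, push V → (q2, yxy, VVV$)
  read y, top V: go to q2, push V → (q2, xy, VVV$)
  read x, top V: go to q2, push ε → (q2, y, VV$)
  read y, top V: go to q2, push V → (q2, ε, VV$)
All input consumed in state q2 with stack VV$.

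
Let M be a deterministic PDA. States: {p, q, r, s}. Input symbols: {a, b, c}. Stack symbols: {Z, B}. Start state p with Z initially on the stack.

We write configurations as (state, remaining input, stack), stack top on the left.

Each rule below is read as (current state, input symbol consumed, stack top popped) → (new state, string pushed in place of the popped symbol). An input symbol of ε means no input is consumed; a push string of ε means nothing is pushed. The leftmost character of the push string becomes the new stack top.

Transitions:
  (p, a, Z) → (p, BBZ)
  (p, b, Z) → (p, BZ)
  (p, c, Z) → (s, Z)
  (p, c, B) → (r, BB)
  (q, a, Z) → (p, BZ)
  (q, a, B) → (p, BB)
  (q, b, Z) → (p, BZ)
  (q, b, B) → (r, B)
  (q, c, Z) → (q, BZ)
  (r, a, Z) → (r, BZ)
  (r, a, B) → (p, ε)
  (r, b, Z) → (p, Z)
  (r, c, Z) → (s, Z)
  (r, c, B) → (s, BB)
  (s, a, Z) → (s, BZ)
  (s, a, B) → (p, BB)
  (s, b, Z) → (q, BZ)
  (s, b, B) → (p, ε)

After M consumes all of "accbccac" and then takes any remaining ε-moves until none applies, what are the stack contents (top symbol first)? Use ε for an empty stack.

BBBBBBBZ

(p, accbccac, Z) ⊢ (p, ccbccac, BBZ) ⊢ (r, cbccac, BBBZ) ⊢ (s, bccac, BBBBZ) ⊢ (p, ccac, BBBZ) ⊢ (r, cac, BBBBZ) ⊢ (s, ac, BBBBBZ) ⊢ (p, c, BBBBBBZ) ⊢ (r, ε, BBBBBBBZ)
All input consumed in state r with stack BBBBBBBZ.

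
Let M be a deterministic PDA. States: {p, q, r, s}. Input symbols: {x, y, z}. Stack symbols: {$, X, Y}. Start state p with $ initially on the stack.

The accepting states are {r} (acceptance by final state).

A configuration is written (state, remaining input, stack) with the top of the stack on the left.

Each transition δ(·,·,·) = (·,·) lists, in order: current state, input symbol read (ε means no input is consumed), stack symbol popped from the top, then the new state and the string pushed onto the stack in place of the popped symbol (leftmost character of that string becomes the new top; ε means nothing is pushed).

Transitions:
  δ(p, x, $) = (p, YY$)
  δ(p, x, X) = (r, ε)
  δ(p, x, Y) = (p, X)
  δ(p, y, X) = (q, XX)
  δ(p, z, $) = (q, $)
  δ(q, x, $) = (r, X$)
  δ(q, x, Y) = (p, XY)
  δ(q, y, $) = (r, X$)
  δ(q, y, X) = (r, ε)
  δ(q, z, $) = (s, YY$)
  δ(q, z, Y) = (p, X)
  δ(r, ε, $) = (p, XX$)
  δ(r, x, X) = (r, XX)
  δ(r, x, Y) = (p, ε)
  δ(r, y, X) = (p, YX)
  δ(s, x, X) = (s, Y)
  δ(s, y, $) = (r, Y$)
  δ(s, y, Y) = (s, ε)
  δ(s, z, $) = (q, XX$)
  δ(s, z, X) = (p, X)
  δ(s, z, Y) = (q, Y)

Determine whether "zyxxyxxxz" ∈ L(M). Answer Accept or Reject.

Reject

(p, zyxxyxxxz, $) ⊢ (q, yxxyxxxz, $) ⊢ (r, xxyxxxz, X$) ⊢ (r, xyxxxz, XX$) ⊢ (r, yxxxz, XXX$) ⊢ (p, xxxz, YXXX$) ⊢ (p, xxz, XXXX$) ⊢ (r, xz, XXX$) ⊢ (r, z, XXXX$)
No transition applies at (r, z, XXXX$); input not fully consumed.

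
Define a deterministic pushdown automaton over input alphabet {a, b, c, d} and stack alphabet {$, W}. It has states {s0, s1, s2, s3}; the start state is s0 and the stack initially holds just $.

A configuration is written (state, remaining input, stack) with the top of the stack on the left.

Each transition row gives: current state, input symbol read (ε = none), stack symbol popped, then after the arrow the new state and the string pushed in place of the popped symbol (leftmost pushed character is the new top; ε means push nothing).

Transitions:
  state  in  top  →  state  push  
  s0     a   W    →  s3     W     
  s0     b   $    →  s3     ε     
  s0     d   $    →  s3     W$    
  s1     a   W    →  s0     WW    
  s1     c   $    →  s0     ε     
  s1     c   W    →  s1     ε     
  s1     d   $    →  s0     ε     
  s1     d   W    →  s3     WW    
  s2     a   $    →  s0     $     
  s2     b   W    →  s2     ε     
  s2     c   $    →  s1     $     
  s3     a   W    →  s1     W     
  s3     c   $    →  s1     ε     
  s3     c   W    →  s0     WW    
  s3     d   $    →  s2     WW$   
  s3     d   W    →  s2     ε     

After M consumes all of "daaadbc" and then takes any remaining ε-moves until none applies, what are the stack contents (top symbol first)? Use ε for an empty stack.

$

(s0, daaadbc, $)
  read d, top $: go to s3, push W$ → (s3, aaadbc, W$)
  read a, top W: go to s1, push W → (s1, aadbc, W$)
  read a, top W: go to s0, push WW → (s0, adbc, WW$)
  read a, top W: go to s3, push W → (s3, dbc, WW$)
  read d, top W: go to s2, push ε → (s2, bc, W$)
  read b, top W: go to s2, push ε → (s2, c, $)
  read c, top $: go to s1, push $ → (s1, ε, $)
All input consumed in state s1 with stack $.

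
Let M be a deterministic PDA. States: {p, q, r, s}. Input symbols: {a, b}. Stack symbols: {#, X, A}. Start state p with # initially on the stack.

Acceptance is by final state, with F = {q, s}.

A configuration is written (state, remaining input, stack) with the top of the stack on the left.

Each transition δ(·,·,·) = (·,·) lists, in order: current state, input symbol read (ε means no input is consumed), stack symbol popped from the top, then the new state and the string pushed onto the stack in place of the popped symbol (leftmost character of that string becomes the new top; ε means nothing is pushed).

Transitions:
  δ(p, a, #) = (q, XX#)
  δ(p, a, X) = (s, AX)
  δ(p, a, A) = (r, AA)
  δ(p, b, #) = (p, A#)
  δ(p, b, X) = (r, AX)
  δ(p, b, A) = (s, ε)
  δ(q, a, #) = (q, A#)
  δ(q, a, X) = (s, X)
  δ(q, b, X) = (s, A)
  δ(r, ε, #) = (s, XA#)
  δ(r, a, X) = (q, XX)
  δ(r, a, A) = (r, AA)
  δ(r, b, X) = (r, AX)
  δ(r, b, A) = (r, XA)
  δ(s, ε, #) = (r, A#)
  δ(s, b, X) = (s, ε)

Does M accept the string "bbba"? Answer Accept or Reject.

Accept

(p, bbba, #)
  read b, top #: go to p, push A# → (p, bba, A#)
  read b, top A: go to s, push ε → (s, ba, #)
  ε-move, top #: go to r, push A# → (r, ba, A#)
  read b, top A: go to r, push XA → (r, a, XA#)
  read a, top X: go to q, push XX → (q, ε, XXA#)
All input consumed; state q ∈ F.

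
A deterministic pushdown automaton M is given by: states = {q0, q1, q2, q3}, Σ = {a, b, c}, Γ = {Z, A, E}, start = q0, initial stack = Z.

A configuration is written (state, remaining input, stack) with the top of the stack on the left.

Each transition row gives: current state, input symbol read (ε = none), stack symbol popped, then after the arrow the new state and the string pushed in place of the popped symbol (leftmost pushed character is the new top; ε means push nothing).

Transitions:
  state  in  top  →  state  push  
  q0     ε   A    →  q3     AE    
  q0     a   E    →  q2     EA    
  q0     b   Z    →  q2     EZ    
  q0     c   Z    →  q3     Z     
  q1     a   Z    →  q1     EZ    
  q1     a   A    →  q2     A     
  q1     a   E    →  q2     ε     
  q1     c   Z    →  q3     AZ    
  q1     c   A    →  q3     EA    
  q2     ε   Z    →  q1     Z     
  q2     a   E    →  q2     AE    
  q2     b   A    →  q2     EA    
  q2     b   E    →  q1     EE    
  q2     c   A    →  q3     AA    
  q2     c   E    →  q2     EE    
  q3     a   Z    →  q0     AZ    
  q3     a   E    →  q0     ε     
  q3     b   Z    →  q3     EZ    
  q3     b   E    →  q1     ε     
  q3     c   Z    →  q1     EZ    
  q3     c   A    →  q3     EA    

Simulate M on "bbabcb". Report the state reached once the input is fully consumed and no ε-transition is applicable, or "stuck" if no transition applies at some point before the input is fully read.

(q0, bbabcb, Z)
  read b, top Z: go to q2, push EZ → (q2, babcb, EZ)
  read b, top E: go to q1, push EE → (q1, abcb, EEZ)
  read a, top E: go to q2, push ε → (q2, bcb, EZ)
  read b, top E: go to q1, push EE → (q1, cb, EEZ)
No transition for (q1, c, top E); M blocks with input cb remaining.

stuck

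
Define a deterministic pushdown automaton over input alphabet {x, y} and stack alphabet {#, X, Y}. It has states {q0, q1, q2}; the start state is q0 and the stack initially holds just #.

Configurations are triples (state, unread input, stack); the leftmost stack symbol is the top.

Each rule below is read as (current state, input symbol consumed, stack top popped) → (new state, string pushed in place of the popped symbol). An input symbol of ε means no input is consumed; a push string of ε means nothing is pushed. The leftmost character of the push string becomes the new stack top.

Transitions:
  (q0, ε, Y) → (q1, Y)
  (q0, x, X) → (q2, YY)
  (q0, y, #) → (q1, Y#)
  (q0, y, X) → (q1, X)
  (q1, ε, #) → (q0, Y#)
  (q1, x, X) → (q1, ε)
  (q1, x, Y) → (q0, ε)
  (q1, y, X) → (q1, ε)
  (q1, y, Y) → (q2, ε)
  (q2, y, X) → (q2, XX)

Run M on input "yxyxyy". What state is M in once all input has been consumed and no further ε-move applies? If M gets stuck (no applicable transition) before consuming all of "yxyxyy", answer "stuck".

q2

(q0, yxyxyy, #)
  read y, top #: go to q1, push Y# → (q1, xyxyy, Y#)
  read x, top Y: go to q0, push ε → (q0, yxyy, #)
  read y, top #: go to q1, push Y# → (q1, xyy, Y#)
  read x, top Y: go to q0, push ε → (q0, yy, #)
  read y, top #: go to q1, push Y# → (q1, y, Y#)
  read y, top Y: go to q2, push ε → (q2, ε, #)
All input consumed; M is in state q2.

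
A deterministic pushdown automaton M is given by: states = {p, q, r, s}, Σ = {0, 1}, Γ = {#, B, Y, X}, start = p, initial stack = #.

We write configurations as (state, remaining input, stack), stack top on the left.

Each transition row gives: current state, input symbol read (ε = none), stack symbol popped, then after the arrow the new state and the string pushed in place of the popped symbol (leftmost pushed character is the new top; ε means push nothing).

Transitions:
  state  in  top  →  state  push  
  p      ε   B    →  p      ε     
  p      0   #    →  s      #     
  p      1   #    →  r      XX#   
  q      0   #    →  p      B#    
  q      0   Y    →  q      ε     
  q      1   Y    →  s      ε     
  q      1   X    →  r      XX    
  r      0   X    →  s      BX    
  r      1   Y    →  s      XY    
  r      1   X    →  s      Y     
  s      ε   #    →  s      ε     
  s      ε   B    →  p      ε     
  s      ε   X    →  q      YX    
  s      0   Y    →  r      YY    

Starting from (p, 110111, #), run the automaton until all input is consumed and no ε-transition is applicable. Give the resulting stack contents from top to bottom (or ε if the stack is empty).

(p, 110111, #)
  read 1, top #: go to r, push XX# → (r, 10111, XX#)
  read 1, top X: go to s, push Y → (s, 0111, YX#)
  read 0, top Y: go to r, push YY → (r, 111, YYX#)
  read 1, top Y: go to s, push XY → (s, 11, XYYX#)
  ε-move, top X: go to q, push YX → (q, 11, YXYYX#)
  read 1, top Y: go to s, push ε → (s, 1, XYYX#)
  ε-move, top X: go to q, push YX → (q, 1, YXYYX#)
  read 1, top Y: go to s, push ε → (s, ε, XYYX#)
  ε-move, top X: go to q, push YX → (q, ε, YXYYX#)
All input consumed in state q with stack YXYYX#.

YXYYX#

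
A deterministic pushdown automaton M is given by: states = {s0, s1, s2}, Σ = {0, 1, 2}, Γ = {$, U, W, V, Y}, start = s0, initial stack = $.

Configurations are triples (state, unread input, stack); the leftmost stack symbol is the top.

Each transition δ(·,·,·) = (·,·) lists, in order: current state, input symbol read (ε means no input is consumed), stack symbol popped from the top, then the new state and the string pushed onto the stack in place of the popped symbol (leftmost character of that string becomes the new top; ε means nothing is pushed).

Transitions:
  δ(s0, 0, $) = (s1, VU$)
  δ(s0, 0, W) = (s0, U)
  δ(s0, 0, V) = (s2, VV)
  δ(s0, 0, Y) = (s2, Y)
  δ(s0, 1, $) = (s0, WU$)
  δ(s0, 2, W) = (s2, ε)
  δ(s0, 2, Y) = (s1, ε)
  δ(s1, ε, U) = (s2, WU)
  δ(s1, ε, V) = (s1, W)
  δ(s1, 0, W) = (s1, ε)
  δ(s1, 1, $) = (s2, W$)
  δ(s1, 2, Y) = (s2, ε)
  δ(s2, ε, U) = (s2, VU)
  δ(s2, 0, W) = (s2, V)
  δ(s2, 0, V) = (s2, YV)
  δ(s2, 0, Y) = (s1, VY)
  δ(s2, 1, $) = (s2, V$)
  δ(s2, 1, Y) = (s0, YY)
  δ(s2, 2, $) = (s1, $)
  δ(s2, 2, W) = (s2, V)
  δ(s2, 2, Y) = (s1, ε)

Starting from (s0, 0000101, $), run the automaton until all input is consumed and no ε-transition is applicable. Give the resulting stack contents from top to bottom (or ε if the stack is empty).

(s0, 0000101, $)
  read 0, top $: go to s1, push VU$ → (s1, 000101, VU$)
  ε-move, top V: go to s1, push W → (s1, 000101, WU$)
  read 0, top W: go to s1, push ε → (s1, 00101, U$)
  ε-move, top U: go to s2, push WU → (s2, 00101, WU$)
  read 0, top W: go to s2, push V → (s2, 0101, VU$)
  read 0, top V: go to s2, push YV → (s2, 101, YVU$)
  read 1, top Y: go to s0, push YY → (s0, 01, YYVU$)
  read 0, top Y: go to s2, push Y → (s2, 1, YYVU$)
  read 1, top Y: go to s0, push YY → (s0, ε, YYYVU$)
All input consumed in state s0 with stack YYYVU$.

YYYVU$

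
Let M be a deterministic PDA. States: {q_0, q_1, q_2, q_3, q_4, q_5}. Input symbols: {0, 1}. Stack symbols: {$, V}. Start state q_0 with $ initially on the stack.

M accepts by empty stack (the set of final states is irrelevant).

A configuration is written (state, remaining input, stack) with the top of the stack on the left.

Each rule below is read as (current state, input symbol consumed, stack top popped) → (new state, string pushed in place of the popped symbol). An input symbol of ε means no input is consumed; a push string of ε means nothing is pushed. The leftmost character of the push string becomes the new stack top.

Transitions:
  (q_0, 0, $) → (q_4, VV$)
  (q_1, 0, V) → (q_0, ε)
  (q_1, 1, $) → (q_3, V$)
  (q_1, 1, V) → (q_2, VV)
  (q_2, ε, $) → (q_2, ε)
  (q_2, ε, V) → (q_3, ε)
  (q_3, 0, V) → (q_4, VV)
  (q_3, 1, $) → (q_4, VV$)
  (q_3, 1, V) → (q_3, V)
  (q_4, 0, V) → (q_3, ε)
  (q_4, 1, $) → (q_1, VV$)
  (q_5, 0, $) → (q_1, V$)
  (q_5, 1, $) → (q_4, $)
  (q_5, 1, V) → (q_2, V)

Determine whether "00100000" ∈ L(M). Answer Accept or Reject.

Reject

(q_0, 00100000, $)
  read 0, top $: go to q_4, push VV$ → (q_4, 0100000, VV$)
  read 0, top V: go to q_3, push ε → (q_3, 100000, V$)
  read 1, top V: go to q_3, push V → (q_3, 00000, V$)
  read 0, top V: go to q_4, push VV → (q_4, 0000, VV$)
  read 0, top V: go to q_3, push ε → (q_3, 000, V$)
  read 0, top V: go to q_4, push VV → (q_4, 00, VV$)
  read 0, top V: go to q_3, push ε → (q_3, 0, V$)
  read 0, top V: go to q_4, push VV → (q_4, ε, VV$)
All input consumed; stack is VV$, not empty, and no further ε-move applies.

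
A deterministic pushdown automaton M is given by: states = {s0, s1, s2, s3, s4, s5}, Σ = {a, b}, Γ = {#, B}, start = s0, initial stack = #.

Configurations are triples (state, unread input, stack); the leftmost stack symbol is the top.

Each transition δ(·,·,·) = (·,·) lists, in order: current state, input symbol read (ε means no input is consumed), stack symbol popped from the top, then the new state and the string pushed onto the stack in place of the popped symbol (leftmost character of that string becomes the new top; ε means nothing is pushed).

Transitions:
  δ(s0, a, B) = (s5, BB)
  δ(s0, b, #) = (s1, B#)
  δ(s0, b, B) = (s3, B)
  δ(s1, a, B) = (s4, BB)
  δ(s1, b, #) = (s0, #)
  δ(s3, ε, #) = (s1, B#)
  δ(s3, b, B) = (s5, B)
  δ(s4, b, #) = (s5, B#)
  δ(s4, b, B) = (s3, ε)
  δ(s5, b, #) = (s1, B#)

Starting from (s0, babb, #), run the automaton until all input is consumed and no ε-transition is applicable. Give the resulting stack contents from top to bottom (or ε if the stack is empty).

(s0, babb, #)
  read b, top #: go to s1, push B# → (s1, abb, B#)
  read a, top B: go to s4, push BB → (s4, bb, BB#)
  read b, top B: go to s3, push ε → (s3, b, B#)
  read b, top B: go to s5, push B → (s5, ε, B#)
All input consumed in state s5 with stack B#.

B#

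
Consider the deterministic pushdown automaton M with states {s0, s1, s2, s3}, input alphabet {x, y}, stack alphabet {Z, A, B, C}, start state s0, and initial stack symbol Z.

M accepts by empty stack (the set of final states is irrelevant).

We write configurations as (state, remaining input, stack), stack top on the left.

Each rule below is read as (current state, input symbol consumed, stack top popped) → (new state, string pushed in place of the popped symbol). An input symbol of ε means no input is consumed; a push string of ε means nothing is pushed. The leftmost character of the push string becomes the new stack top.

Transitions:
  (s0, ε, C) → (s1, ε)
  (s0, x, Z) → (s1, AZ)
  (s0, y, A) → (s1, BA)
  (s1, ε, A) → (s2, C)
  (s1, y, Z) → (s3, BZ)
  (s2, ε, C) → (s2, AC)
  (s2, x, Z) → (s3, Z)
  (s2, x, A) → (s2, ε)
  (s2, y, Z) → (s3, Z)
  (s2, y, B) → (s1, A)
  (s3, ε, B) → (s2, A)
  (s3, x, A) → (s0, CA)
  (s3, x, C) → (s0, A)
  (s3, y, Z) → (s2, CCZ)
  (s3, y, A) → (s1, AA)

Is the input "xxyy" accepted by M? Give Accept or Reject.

(s0, xxyy, Z) ⊢ (s1, xyy, AZ) ⊢ (s2, xyy, CZ) ⊢ (s2, xyy, ACZ) ⊢ (s2, yy, CZ) ⊢ (s2, yy, ACZ)
No transition applies at (s2, yy, ACZ); input not fully consumed.

Reject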